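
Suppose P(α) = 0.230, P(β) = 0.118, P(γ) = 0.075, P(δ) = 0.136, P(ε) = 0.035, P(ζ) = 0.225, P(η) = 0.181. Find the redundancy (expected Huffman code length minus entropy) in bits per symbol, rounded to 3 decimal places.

0.032 bits

Entropy H = −Σ p log₂ p ≈ 2.6230 bits.
Huffman merges: 7/200+3/40→11/100; 11/100+59/500→57/250; 17/125+181/1000→317/1000; 9/40+57/250→453/1000; 23/100+317/1000→547/1000; 453/1000+547/1000→1. L = 531/200 ≈ 2.6550.
L − H = 2.6550 − 2.6230 = 0.032 bits.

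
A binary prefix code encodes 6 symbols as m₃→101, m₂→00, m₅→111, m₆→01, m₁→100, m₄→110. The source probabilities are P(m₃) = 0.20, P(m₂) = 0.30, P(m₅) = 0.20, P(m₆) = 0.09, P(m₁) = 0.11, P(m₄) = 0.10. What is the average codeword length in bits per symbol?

L̄ = Σ pᵢ·ℓᵢ = 0.20·3 + 0.30·2 + 0.20·3 + 0.09·2 + 0.11·3 + 0.10·3 = 2.61 bits/symbol.

2.61 bits/symbol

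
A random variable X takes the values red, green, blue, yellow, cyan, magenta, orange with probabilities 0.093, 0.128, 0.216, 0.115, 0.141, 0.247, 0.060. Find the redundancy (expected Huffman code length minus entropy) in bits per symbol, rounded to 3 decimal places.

0.015 bits

Entropy H = −Σ p log₂ p ≈ 2.6750 bits.
Huffman merges: 3/50+93/1000→153/1000; 23/200+16/125→243/1000; 141/1000+153/1000→147/500; 27/125+243/1000→459/1000; 247/1000+147/500→541/1000; 459/1000+541/1000→1. L = 269/100 ≈ 2.6900.
L − H = 2.6900 − 2.6750 = 0.015 bits.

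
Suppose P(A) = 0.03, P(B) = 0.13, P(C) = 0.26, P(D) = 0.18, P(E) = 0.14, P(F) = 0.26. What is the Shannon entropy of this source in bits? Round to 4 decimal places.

2.3874 bits

H = −Σ pᵢ log₂ pᵢ.
−0.03·log₂(0.03) = 0.1518
−0.13·log₂(0.13) = 0.3826
−0.26·log₂(0.26) = 0.5053
−0.18·log₂(0.18) = 0.4453
−0.14·log₂(0.14) = 0.3971
−0.26·log₂(0.26) = 0.5053
Sum ≈ 2.3874 → 2.3874 bits.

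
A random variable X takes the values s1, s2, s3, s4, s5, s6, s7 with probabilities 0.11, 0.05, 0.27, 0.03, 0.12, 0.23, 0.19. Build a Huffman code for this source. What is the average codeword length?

Repeatedly combine the two least-probable nodes; the expected code length is the sum of the merged weights.
merge 3/100 + 1/20 → 2/25
merge 2/25 + 11/100 → 19/100
merge 3/25 + 19/100 → 31/100
merge 19/100 + 23/100 → 21/50
merge 27/100 + 31/100 → 29/50
merge 21/50 + 29/50 → 1
L = 2/25 + 19/100 + 31/100 + 21/50 + 29/50 + 1 = 129/50 = 2.58 bits/symbol.

2.58 bits/symbol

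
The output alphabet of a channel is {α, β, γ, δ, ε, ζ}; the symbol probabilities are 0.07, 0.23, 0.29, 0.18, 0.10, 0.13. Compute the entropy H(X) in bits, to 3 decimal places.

H = −Σ pᵢ log₂ pᵢ.
−0.07·log₂(0.07) = 0.2686
−0.23·log₂(0.23) = 0.4877
−0.29·log₂(0.29) = 0.5179
−0.18·log₂(0.18) = 0.4453
−0.10·log₂(0.10) = 0.3322
−0.13·log₂(0.13) = 0.3826
Sum ≈ 2.4343 → 2.434 bits.

2.434 bits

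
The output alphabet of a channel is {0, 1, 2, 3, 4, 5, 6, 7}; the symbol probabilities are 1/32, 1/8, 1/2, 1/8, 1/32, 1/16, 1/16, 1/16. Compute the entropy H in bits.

Each probability is a power of 1/2, so log₂(1/p) is an integer.
H = Σ p·log₂(1/p) = 1/32·5 + 1/8·3 + 1/2·1 + 1/8·3 + 1/32·5 + 1/16·4 + 1/16·4 + 1/16·4 = 2.3125 bits.

2.3125 bits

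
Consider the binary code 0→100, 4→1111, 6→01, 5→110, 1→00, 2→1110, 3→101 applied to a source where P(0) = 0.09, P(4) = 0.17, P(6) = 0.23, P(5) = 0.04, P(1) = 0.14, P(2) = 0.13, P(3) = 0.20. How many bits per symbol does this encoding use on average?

2.93 bits/symbol

L̄ = Σ pᵢ·ℓᵢ = 0.09·3 + 0.17·4 + 0.23·2 + 0.04·3 + 0.14·2 + 0.13·4 + 0.20·3 = 2.93 bits/symbol.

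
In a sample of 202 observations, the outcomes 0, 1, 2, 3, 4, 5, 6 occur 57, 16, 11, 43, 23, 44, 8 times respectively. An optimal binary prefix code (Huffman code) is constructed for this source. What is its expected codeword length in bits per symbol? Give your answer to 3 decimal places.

2.554 bits/symbol

Probabilities are the counts divided by 202.
Repeatedly combine the two least-probable nodes; the expected code length is the sum of the merged weights.
merge 4/101 + 11/202 → 19/202
merge 8/101 + 19/202 → 35/202
merge 23/202 + 35/202 → 29/101
merge 43/202 + 22/101 → 87/202
merge 57/202 + 29/101 → 115/202
merge 87/202 + 115/202 → 1
L = 19/202 + 35/202 + 29/101 + 87/202 + 115/202 + 1 = 258/101 ≈ 2.554 bits/symbol.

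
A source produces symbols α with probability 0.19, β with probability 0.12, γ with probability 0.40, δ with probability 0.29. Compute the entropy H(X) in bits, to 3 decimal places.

1.869 bits

H = −Σ pᵢ log₂ pᵢ.
−0.19·log₂(0.19) = 0.4552
−0.12·log₂(0.12) = 0.3671
−0.40·log₂(0.40) = 0.5288
−0.29·log₂(0.29) = 0.5179
Sum ≈ 1.8690 → 1.869 bits.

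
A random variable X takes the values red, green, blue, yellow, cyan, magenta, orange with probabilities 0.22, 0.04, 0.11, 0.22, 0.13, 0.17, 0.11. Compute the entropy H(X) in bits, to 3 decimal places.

2.665 bits

H = −Σ pᵢ log₂ pᵢ.
−0.22·log₂(0.22) = 0.4806
−0.04·log₂(0.04) = 0.1858
−0.11·log₂(0.11) = 0.3503
−0.22·log₂(0.22) = 0.4806
−0.13·log₂(0.13) = 0.3826
−0.17·log₂(0.17) = 0.4346
−0.11·log₂(0.11) = 0.3503
Sum ≈ 2.6647 → 2.665 bits.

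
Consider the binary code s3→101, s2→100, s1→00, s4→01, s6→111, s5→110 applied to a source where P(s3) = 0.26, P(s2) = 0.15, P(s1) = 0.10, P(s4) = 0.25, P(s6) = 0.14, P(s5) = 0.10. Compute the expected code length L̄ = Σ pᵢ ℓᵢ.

L̄ = Σ pᵢ·ℓᵢ = 0.26·3 + 0.15·3 + 0.10·2 + 0.25·2 + 0.14·3 + 0.10·3 = 2.65 bits/symbol.

2.65 bits/symbol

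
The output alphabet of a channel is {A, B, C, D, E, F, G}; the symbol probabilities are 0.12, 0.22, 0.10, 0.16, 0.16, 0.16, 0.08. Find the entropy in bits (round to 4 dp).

H = −Σ pᵢ log₂ pᵢ.
−0.12·log₂(0.12) = 0.3671
−0.22·log₂(0.22) = 0.4806
−0.10·log₂(0.10) = 0.3322
−0.16·log₂(0.16) = 0.4230
−0.16·log₂(0.16) = 0.4230
−0.16·log₂(0.16) = 0.4230
−0.08·log₂(0.08) = 0.2915
Sum ≈ 2.7404 → 2.7404 bits.

2.7404 bits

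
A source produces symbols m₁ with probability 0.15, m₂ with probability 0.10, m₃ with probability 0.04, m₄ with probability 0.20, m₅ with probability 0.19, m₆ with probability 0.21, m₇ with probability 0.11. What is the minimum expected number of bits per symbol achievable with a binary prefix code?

2.73 bits/symbol

Repeatedly combine the two least-probable nodes; the expected code length is the sum of the merged weights.
merge 1/25 + 1/10 → 7/50
merge 11/100 + 7/50 → 1/4
merge 3/20 + 19/100 → 17/50
merge 1/5 + 21/100 → 41/100
merge 1/4 + 17/50 → 59/100
merge 41/100 + 59/100 → 1
L = 7/50 + 1/4 + 17/50 + 41/100 + 59/100 + 1 = 273/100 = 2.73 bits/symbol.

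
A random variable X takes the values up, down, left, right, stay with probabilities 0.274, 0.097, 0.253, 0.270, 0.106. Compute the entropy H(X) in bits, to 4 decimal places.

2.1931 bits

H = −Σ pᵢ log₂ pᵢ.
−0.274·log₂(0.274) = 0.5118
−0.097·log₂(0.097) = 0.3265
−0.253·log₂(0.253) = 0.5016
−0.270·log₂(0.270) = 0.5100
−0.106·log₂(0.106) = 0.3432
Sum ≈ 2.1931 → 2.1931 bits.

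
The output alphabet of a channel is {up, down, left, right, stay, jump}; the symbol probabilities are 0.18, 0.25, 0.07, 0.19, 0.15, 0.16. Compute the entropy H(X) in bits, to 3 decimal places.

2.503 bits

H = −Σ pᵢ log₂ pᵢ.
−0.18·log₂(0.18) = 0.4453
−0.25·log₂(0.25) = 0.5000
−0.07·log₂(0.07) = 0.2686
−0.19·log₂(0.19) = 0.4552
−0.15·log₂(0.15) = 0.4105
−0.16·log₂(0.16) = 0.4230
Sum ≈ 2.5027 → 2.503 bits.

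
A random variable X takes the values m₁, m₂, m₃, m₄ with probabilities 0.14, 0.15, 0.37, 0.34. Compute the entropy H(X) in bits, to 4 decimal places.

1.8676 bits

H = −Σ pᵢ log₂ pᵢ.
−0.14·log₂(0.14) = 0.3971
−0.15·log₂(0.15) = 0.4105
−0.37·log₂(0.37) = 0.5307
−0.34·log₂(0.34) = 0.5292
Sum ≈ 1.8676 → 1.8676 bits.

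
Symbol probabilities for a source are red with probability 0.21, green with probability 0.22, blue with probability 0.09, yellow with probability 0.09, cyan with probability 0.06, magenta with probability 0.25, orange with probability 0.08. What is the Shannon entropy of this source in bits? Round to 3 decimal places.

H = −Σ pᵢ log₂ pᵢ.
−0.21·log₂(0.21) = 0.4728
−0.22·log₂(0.22) = 0.4806
−0.09·log₂(0.09) = 0.3127
−0.09·log₂(0.09) = 0.3127
−0.06·log₂(0.06) = 0.2435
−0.25·log₂(0.25) = 0.5000
−0.08·log₂(0.08) = 0.2915
Sum ≈ 2.6137 → 2.614 bits.

2.614 bits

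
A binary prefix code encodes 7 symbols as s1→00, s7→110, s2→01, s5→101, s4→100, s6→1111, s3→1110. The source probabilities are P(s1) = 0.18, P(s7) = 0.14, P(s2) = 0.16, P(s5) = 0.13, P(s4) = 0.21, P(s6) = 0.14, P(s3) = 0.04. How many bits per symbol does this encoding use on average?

2.84 bits/symbol

L̄ = Σ pᵢ·ℓᵢ = 0.18·2 + 0.14·3 + 0.16·2 + 0.13·3 + 0.21·3 + 0.14·4 + 0.04·4 = 2.84 bits/symbol.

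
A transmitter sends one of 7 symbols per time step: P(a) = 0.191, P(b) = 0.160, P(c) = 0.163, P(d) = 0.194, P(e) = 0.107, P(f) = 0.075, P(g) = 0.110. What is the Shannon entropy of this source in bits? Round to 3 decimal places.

2.740 bits

H = −Σ pᵢ log₂ pᵢ.
−0.191·log₂(0.191) = 0.4562
−0.160·log₂(0.160) = 0.4230
−0.163·log₂(0.163) = 0.4266
−0.194·log₂(0.194) = 0.4590
−0.107·log₂(0.107) = 0.3450
−0.075·log₂(0.075) = 0.2803
−0.110·log₂(0.110) = 0.3503
Sum ≈ 2.7403 → 2.740 bits.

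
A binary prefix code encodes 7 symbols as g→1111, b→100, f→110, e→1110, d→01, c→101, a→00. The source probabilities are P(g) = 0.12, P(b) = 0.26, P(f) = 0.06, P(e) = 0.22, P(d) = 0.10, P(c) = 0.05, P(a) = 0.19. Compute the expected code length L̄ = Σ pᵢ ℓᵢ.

L̄ = Σ pᵢ·ℓᵢ = 0.12·4 + 0.26·3 + 0.06·3 + 0.22·4 + 0.10·2 + 0.05·3 + 0.19·2 = 3.05 bits/symbol.

3.05 bits/symbol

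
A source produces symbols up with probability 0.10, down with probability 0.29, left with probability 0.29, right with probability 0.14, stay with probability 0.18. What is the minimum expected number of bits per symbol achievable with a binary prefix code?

2.24 bits/symbol

Repeatedly combine the two least-probable nodes; the expected code length is the sum of the merged weights.
merge 1/10 + 7/50 → 6/25
merge 9/50 + 6/25 → 21/50
merge 29/100 + 29/100 → 29/50
merge 21/50 + 29/50 → 1
L = 6/25 + 21/50 + 29/50 + 1 = 56/25 = 2.24 bits/symbol.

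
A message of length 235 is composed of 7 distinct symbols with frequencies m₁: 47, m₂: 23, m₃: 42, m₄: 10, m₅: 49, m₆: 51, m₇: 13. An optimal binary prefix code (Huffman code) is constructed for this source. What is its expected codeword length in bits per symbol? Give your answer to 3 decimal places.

2.668 bits/symbol

Probabilities are the counts divided by 235.
Repeatedly combine the two least-probable nodes; the expected code length is the sum of the merged weights.
merge 2/47 + 13/235 → 23/235
merge 23/235 + 23/235 → 46/235
merge 42/235 + 46/235 → 88/235
merge 1/5 + 49/235 → 96/235
merge 51/235 + 88/235 → 139/235
merge 96/235 + 139/235 → 1
L = 23/235 + 46/235 + 88/235 + 96/235 + 139/235 + 1 = 627/235 ≈ 2.668 bits/symbol.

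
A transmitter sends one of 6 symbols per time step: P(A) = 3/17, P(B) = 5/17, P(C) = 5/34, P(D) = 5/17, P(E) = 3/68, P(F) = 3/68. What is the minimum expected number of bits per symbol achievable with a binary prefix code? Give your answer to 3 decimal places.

2.324 bits/symbol

Repeatedly combine the two least-probable nodes; the expected code length is the sum of the merged weights.
merge 3/68 + 3/68 → 3/34
merge 3/34 + 5/34 → 4/17
merge 3/17 + 4/17 → 7/17
merge 5/17 + 5/17 → 10/17
merge 7/17 + 10/17 → 1
L = 3/34 + 4/17 + 7/17 + 10/17 + 1 = 79/34 ≈ 2.324 bits/symbol.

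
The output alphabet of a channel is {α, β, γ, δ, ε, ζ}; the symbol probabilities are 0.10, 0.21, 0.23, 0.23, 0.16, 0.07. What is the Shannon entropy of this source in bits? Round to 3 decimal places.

2.472 bits

H = −Σ pᵢ log₂ pᵢ.
−0.10·log₂(0.10) = 0.3322
−0.21·log₂(0.21) = 0.4728
−0.23·log₂(0.23) = 0.4877
−0.23·log₂(0.23) = 0.4877
−0.16·log₂(0.16) = 0.4230
−0.07·log₂(0.07) = 0.2686
Sum ≈ 2.4719 → 2.472 bits.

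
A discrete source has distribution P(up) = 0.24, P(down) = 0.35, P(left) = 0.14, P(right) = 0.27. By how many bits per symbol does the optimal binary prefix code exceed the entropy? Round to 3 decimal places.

0.069 bits

Entropy H = −Σ p log₂ p ≈ 1.9314 bits.
Huffman merges: 7/50+6/25→19/50; 27/100+7/20→31/50; 19/50+31/50→1. L = 2 ≈ 2.0000.
L − H = 2.0000 − 1.9314 = 0.069 bits.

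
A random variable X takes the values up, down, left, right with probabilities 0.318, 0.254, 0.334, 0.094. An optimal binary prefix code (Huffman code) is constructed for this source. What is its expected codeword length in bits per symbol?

2 bits/symbol

Repeatedly combine the two least-probable nodes; the expected code length is the sum of the merged weights.
merge 47/500 + 127/500 → 87/250
merge 159/500 + 167/500 → 163/250
merge 87/250 + 163/250 → 1
L = 87/250 + 163/250 + 1 = 2 bits/symbol.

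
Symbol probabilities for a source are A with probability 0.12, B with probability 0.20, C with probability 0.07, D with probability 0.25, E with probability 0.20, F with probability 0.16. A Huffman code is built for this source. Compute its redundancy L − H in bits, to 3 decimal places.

Entropy H = −Σ p log₂ p ≈ 2.4874 bits.
Huffman merges: 7/100+3/25→19/100; 4/25+19/100→7/20; 1/5+1/5→2/5; 1/4+7/20→3/5; 2/5+3/5→1. L = 127/50 ≈ 2.5400.
L − H = 2.5400 − 2.4874 = 0.053 bits.

0.053 bits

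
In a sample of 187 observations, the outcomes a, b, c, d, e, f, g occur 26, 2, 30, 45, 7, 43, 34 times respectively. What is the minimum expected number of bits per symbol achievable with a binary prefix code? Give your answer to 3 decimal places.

Probabilities are the counts divided by 187.
Repeatedly combine the two least-probable nodes; the expected code length is the sum of the merged weights.
merge 2/187 + 7/187 → 9/187
merge 9/187 + 26/187 → 35/187
merge 30/187 + 2/11 → 64/187
merge 35/187 + 43/187 → 78/187
merge 45/187 + 64/187 → 109/187
merge 78/187 + 109/187 → 1
L = 9/187 + 35/187 + 64/187 + 78/187 + 109/187 + 1 = 482/187 ≈ 2.578 bits/symbol.

2.578 bits/symbol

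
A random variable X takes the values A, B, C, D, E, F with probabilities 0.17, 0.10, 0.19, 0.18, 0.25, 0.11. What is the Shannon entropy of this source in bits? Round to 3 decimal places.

2.518 bits

H = −Σ pᵢ log₂ pᵢ.
−0.17·log₂(0.17) = 0.4346
−0.10·log₂(0.10) = 0.3322
−0.19·log₂(0.19) = 0.4552
−0.18·log₂(0.18) = 0.4453
−0.25·log₂(0.25) = 0.5000
−0.11·log₂(0.11) = 0.3503
Sum ≈ 2.5176 → 2.518 bits.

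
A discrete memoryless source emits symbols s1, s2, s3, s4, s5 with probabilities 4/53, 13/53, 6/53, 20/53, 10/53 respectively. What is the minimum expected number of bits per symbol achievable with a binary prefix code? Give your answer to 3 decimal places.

Repeatedly combine the two least-probable nodes; the expected code length is the sum of the merged weights.
merge 4/53 + 6/53 → 10/53
merge 10/53 + 10/53 → 20/53
merge 13/53 + 20/53 → 33/53
merge 20/53 + 33/53 → 1
L = 10/53 + 20/53 + 33/53 + 1 = 116/53 ≈ 2.189 bits/symbol.

2.189 bits/symbol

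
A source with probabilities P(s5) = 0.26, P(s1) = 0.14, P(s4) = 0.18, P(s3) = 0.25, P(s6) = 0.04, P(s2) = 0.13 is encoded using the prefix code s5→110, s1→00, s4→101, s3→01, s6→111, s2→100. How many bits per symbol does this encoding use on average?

L̄ = Σ pᵢ·ℓᵢ = 0.26·3 + 0.14·2 + 0.18·3 + 0.25·2 + 0.04·3 + 0.13·3 = 2.61 bits/symbol.

2.61 bits/symbol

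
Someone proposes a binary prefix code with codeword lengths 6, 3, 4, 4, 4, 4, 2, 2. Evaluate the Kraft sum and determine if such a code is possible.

With common denominator 2^6 = 64: Σ 2^(−ℓᵢ) = 1/64 + 8/64 + 4/64 + 4/64 + 4/64 + 4/64 + 16/64 + 16/64 = 57/64 = 0.890625.
Kraft's inequality requires Σ ≤ 1; here Σ = 0.890625 ≤ 1, so such a prefix code exists.

0.890625; yes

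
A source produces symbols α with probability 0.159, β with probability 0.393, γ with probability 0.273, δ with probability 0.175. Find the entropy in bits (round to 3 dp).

1.903 bits

H = −Σ pᵢ log₂ pᵢ.
−0.159·log₂(0.159) = 0.4218
−0.393·log₂(0.393) = 0.5295
−0.273·log₂(0.273) = 0.5113
−0.175·log₂(0.175) = 0.4401
Sum ≈ 1.9027 → 1.903 bits.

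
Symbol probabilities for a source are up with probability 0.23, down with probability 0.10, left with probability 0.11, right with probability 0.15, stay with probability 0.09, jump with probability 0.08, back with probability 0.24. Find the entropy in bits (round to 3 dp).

H = −Σ pᵢ log₂ pᵢ.
−0.23·log₂(0.23) = 0.4877
−0.10·log₂(0.10) = 0.3322
−0.11·log₂(0.11) = 0.3503
−0.15·log₂(0.15) = 0.4105
−0.09·log₂(0.09) = 0.3127
−0.08·log₂(0.08) = 0.2915
−0.24·log₂(0.24) = 0.4941
Sum ≈ 2.6790 → 2.679 bits.

2.679 bits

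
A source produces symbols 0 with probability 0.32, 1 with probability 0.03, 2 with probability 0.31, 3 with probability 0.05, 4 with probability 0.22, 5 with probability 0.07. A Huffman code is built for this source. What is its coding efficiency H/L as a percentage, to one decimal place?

97.2%

Entropy H = −Σ p log₂ p ≈ 2.1668 bits.
Huffman merges: 3/100+1/20→2/25; 7/100+2/25→3/20; 3/20+11/50→37/100; 31/100+8/25→63/100; 37/100+63/100→1. L = 223/100 ≈ 2.2300.
Efficiency = H/L = 2.1668/2.2300 = 97.2%.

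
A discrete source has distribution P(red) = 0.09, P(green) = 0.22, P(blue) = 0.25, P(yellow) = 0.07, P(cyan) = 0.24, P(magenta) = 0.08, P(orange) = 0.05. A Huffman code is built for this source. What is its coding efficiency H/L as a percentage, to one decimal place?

Entropy H = −Σ p log₂ p ≈ 2.5635 bits.
Huffman merges: 1/20+7/100→3/25; 2/25+9/100→17/100; 3/25+17/100→29/100; 11/50+6/25→23/50; 1/4+29/100→27/50; 23/50+27/50→1. L = 129/50 ≈ 2.5800.
Efficiency = H/L = 2.5635/2.5800 = 99.4%.

99.4%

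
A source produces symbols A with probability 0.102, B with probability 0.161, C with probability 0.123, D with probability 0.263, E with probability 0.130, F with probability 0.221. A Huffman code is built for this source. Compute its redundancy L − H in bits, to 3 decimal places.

Entropy H = −Σ p log₂ p ≈ 2.5027 bits.
Huffman merges: 51/500+123/1000→9/40; 13/100+161/1000→291/1000; 221/1000+9/40→223/500; 263/1000+291/1000→277/500; 223/500+277/500→1. L = 629/250 ≈ 2.5160.
L − H = 2.5160 − 2.5027 = 0.013 bits.

0.013 bits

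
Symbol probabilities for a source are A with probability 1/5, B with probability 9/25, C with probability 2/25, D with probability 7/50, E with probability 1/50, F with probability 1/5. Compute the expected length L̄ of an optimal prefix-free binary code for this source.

2.34 bits/symbol

Repeatedly combine the two least-probable nodes; the expected code length is the sum of the merged weights.
merge 1/50 + 2/25 → 1/10
merge 1/10 + 7/50 → 6/25
merge 1/5 + 1/5 → 2/5
merge 6/25 + 9/25 → 3/5
merge 2/5 + 3/5 → 1
L = 1/10 + 6/25 + 2/5 + 3/5 + 1 = 117/50 = 2.34 bits/symbol.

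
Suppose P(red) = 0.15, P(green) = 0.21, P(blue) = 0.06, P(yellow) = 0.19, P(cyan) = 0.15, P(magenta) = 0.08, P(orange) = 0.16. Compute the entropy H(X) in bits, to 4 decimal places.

2.7072 bits

H = −Σ pᵢ log₂ pᵢ.
−0.15·log₂(0.15) = 0.4105
−0.21·log₂(0.21) = 0.4728
−0.06·log₂(0.06) = 0.2435
−0.19·log₂(0.19) = 0.4552
−0.15·log₂(0.15) = 0.4105
−0.08·log₂(0.08) = 0.2915
−0.16·log₂(0.16) = 0.4230
Sum ≈ 2.7072 → 2.7072 bits.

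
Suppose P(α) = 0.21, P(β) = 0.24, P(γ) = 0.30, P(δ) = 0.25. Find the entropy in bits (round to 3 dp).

H = −Σ pᵢ log₂ pᵢ.
−0.21·log₂(0.21) = 0.4728
−0.24·log₂(0.24) = 0.4941
−0.30·log₂(0.30) = 0.5211
−0.25·log₂(0.25) = 0.5000
Sum ≈ 1.9880 → 1.988 bits.

1.988 bits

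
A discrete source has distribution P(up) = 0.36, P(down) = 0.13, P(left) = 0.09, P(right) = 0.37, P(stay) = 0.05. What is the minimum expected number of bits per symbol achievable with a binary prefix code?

Repeatedly combine the two least-probable nodes; the expected code length is the sum of the merged weights.
merge 1/20 + 9/100 → 7/50
merge 13/100 + 7/50 → 27/100
merge 27/100 + 9/25 → 63/100
merge 37/100 + 63/100 → 1
L = 7/50 + 27/100 + 63/100 + 1 = 51/25 = 2.04 bits/symbol.

2.04 bits/symbol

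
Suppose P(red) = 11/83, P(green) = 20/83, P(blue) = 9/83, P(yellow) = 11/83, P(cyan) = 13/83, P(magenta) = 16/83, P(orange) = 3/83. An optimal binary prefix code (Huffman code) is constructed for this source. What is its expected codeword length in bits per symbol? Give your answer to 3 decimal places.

2.711 bits/symbol

Repeatedly combine the two least-probable nodes; the expected code length is the sum of the merged weights.
merge 3/83 + 9/83 → 12/83
merge 11/83 + 11/83 → 22/83
merge 12/83 + 13/83 → 25/83
merge 16/83 + 20/83 → 36/83
merge 22/83 + 25/83 → 47/83
merge 36/83 + 47/83 → 1
L = 12/83 + 22/83 + 25/83 + 36/83 + 47/83 + 1 = 225/83 ≈ 2.711 bits/symbol.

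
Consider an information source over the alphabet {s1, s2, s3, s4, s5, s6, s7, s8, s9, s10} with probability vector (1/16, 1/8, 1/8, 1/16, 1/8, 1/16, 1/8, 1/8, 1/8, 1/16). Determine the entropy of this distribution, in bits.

Each probability is a power of 1/2, so log₂(1/p) is an integer.
H = Σ p·log₂(1/p) = 1/16·4 + 1/8·3 + 1/8·3 + 1/16·4 + 1/8·3 + 1/16·4 + 1/8·3 + 1/8·3 + 1/8·3 + 1/16·4 = 3.25 bits.

3.25 bits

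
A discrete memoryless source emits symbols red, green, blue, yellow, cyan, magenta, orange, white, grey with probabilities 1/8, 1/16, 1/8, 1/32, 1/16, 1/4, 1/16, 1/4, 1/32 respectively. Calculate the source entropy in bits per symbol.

2.8125 bits

Each probability is a power of 1/2, so log₂(1/p) is an integer.
H = Σ p·log₂(1/p) = 1/8·3 + 1/16·4 + 1/8·3 + 1/32·5 + 1/16·4 + 1/4·2 + 1/16·4 + 1/4·2 + 1/32·5 = 2.8125 bits.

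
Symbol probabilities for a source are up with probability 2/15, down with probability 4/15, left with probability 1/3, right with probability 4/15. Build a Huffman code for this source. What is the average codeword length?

2 bits/symbol

Repeatedly combine the two least-probable nodes; the expected code length is the sum of the merged weights.
merge 2/15 + 4/15 → 2/5
merge 4/15 + 1/3 → 3/5
merge 2/5 + 3/5 → 1
L = 2/5 + 3/5 + 1 = 2 bits/symbol.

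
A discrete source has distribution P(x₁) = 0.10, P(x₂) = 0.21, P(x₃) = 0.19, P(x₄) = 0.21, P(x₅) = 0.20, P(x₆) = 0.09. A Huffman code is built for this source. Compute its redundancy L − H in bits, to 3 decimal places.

0.060 bits

Entropy H = −Σ p log₂ p ≈ 2.5101 bits.
Huffman merges: 9/100+1/10→19/100; 19/100+19/100→19/50; 1/5+21/100→41/100; 21/100+19/50→59/100; 41/100+59/100→1. L = 257/100 ≈ 2.5700.
L − H = 2.5700 − 2.5101 = 0.060 bits.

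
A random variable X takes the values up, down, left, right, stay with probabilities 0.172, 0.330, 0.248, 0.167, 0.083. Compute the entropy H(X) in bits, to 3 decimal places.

H = −Σ pᵢ log₂ pᵢ.
−0.172·log₂(0.172) = 0.4368
−0.330·log₂(0.330) = 0.5278
−0.248·log₂(0.248) = 0.4989
−0.167·log₂(0.167) = 0.4312
−0.083·log₂(0.083) = 0.2980
Sum ≈ 2.1927 → 2.193 bits.

2.193 bits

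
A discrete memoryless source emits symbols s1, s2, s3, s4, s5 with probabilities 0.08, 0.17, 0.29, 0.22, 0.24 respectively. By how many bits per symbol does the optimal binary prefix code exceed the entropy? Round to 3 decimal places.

0.031 bits

Entropy H = −Σ p log₂ p ≈ 2.2187 bits.
Huffman merges: 2/25+17/100→1/4; 11/50+6/25→23/50; 1/4+29/100→27/50; 23/50+27/50→1. L = 9/4 ≈ 2.2500.
L − H = 2.2500 − 2.2187 = 0.031 bits.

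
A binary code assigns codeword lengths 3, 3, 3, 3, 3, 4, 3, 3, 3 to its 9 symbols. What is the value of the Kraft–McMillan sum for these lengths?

With common denominator 2^4 = 16: Σ 2^(−ℓᵢ) = 2/16 + 2/16 + 2/16 + 2/16 + 2/16 + 1/16 + 2/16 + 2/16 + 2/16 = 17/16 = 1.0625.

1.0625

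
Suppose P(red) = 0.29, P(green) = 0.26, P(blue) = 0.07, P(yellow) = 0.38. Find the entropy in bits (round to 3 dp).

1.822 bits

H = −Σ pᵢ log₂ pᵢ.
−0.29·log₂(0.29) = 0.5179
−0.26·log₂(0.26) = 0.5053
−0.07·log₂(0.07) = 0.2686
−0.38·log₂(0.38) = 0.5305
Sum ≈ 1.8222 → 1.822 bits.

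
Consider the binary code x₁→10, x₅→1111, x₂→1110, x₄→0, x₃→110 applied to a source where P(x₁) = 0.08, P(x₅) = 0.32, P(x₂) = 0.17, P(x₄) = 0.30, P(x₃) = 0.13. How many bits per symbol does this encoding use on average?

2.81 bits/symbol

L̄ = Σ pᵢ·ℓᵢ = 0.08·2 + 0.32·4 + 0.17·4 + 0.30·1 + 0.13·3 = 2.81 bits/symbol.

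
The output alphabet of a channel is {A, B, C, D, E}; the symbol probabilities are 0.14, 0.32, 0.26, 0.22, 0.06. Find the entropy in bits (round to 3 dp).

H = −Σ pᵢ log₂ pᵢ.
−0.14·log₂(0.14) = 0.3971
−0.32·log₂(0.32) = 0.5260
−0.26·log₂(0.26) = 0.5053
−0.22·log₂(0.22) = 0.4806
−0.06·log₂(0.06) = 0.2435
Sum ≈ 2.1525 → 2.153 bits.

2.153 bits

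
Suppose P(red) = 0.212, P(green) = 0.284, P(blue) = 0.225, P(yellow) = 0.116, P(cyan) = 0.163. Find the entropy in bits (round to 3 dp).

2.261 bits

H = −Σ pᵢ log₂ pᵢ.
−0.212·log₂(0.212) = 0.4744
−0.284·log₂(0.284) = 0.5158
−0.225·log₂(0.225) = 0.4842
−0.116·log₂(0.116) = 0.3605
−0.163·log₂(0.163) = 0.4266
Sum ≈ 2.2615 → 2.261 bits.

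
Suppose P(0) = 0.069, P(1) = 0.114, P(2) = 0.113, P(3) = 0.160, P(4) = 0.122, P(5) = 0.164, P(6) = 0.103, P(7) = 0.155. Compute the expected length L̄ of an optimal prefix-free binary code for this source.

3 bits/symbol

Repeatedly combine the two least-probable nodes; the expected code length is the sum of the merged weights.
merge 69/1000 + 103/1000 → 43/250
merge 113/1000 + 57/500 → 227/1000
merge 61/500 + 31/200 → 277/1000
merge 4/25 + 41/250 → 81/250
merge 43/250 + 227/1000 → 399/1000
merge 277/1000 + 81/250 → 601/1000
merge 399/1000 + 601/1000 → 1
L = 43/250 + 227/1000 + 277/1000 + 81/250 + 399/1000 + 601/1000 + 1 = 3 bits/symbol.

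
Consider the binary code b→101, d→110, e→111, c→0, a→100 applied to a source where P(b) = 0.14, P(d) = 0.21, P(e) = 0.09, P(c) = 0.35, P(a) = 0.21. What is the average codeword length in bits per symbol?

L̄ = Σ pᵢ·ℓᵢ = 0.14·3 + 0.21·3 + 0.09·3 + 0.35·1 + 0.21·3 = 2.3 bits/symbol.

2.3 bits/symbol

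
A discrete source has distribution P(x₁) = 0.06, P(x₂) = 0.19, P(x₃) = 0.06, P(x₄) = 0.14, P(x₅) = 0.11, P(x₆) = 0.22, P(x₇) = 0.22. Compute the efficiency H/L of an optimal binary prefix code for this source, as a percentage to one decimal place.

98.9%

Entropy H = −Σ p log₂ p ≈ 2.6508 bits.
Huffman merges: 3/50+3/50→3/25; 11/100+3/25→23/100; 7/50+19/100→33/100; 11/50+11/50→11/25; 23/100+33/100→14/25; 11/25+14/25→1. L = 67/25 ≈ 2.6800.
Efficiency = H/L = 2.6508/2.6800 = 98.9%.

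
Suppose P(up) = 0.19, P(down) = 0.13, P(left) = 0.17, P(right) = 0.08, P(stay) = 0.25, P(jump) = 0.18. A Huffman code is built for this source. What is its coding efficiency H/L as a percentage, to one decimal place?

Entropy H = −Σ p log₂ p ≈ 2.5093 bits.
Huffman merges: 2/25+13/100→21/100; 17/100+9/50→7/20; 19/100+21/100→2/5; 1/4+7/20→3/5; 2/5+3/5→1. L = 64/25 ≈ 2.5600.
Efficiency = H/L = 2.5093/2.5600 = 98.0%.

98.0%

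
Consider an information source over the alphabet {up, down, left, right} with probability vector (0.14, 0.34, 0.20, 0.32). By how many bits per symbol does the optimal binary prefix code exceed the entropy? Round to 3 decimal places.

0.083 bits

Entropy H = −Σ p log₂ p ≈ 1.9167 bits.
Huffman merges: 7/50+1/5→17/50; 8/25+17/50→33/50; 17/50+33/50→1. L = 2 ≈ 2.0000.
L − H = 2.0000 − 1.9167 = 0.083 bits.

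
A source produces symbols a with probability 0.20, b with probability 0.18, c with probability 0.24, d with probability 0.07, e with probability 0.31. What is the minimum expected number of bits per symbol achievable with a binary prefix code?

2.25 bits/symbol

Repeatedly combine the two least-probable nodes; the expected code length is the sum of the merged weights.
merge 7/100 + 9/50 → 1/4
merge 1/5 + 6/25 → 11/25
merge 1/4 + 31/100 → 14/25
merge 11/25 + 14/25 → 1
L = 1/4 + 11/25 + 14/25 + 1 = 9/4 = 2.25 bits/symbol.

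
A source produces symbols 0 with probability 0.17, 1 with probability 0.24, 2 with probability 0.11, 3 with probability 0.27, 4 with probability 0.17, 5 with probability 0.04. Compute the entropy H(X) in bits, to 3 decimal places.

2.409 bits

H = −Σ pᵢ log₂ pᵢ.
−0.17·log₂(0.17) = 0.4346
−0.24·log₂(0.24) = 0.4941
−0.11·log₂(0.11) = 0.3503
−0.27·log₂(0.27) = 0.5100
−0.17·log₂(0.17) = 0.4346
−0.04·log₂(0.04) = 0.1858
Sum ≈ 2.4094 → 2.409 bits.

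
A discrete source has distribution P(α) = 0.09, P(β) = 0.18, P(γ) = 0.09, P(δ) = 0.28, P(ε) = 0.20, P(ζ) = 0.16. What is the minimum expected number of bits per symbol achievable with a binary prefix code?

Repeatedly combine the two least-probable nodes; the expected code length is the sum of the merged weights.
merge 9/100 + 9/100 → 9/50
merge 4/25 + 9/50 → 17/50
merge 9/50 + 1/5 → 19/50
merge 7/25 + 17/50 → 31/50
merge 19/50 + 31/50 → 1
L = 9/50 + 17/50 + 19/50 + 31/50 + 1 = 63/25 = 2.52 bits/symbol.

2.52 bits/symbol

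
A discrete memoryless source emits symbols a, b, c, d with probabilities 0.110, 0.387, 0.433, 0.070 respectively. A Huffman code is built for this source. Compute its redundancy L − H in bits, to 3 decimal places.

0.075 bits

Entropy H = −Σ p log₂ p ≈ 1.6717 bits.
Huffman merges: 7/100+11/100→9/50; 9/50+387/1000→567/1000; 433/1000+567/1000→1. L = 1747/1000 ≈ 1.7470.
L − H = 1.7470 − 1.6717 = 0.075 bits.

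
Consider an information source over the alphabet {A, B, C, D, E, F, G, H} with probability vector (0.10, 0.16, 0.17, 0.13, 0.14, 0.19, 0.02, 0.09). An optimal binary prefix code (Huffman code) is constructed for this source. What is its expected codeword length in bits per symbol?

Repeatedly combine the two least-probable nodes; the expected code length is the sum of the merged weights.
merge 1/50 + 9/100 → 11/100
merge 1/10 + 11/100 → 21/100
merge 13/100 + 7/50 → 27/100
merge 4/25 + 17/100 → 33/100
merge 19/100 + 21/100 → 2/5
merge 27/100 + 33/100 → 3/5
merge 2/5 + 3/5 → 1
L = 11/100 + 21/100 + 27/100 + 33/100 + 2/5 + 3/5 + 1 = 73/25 = 2.92 bits/symbol.

2.92 bits/symbol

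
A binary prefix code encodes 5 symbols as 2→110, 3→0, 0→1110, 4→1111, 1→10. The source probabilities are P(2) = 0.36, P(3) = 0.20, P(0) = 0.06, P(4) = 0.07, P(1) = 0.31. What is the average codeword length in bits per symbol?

2.42 bits/symbol

L̄ = Σ pᵢ·ℓᵢ = 0.36·3 + 0.20·1 + 0.06·4 + 0.07·4 + 0.31·2 = 2.42 bits/symbol.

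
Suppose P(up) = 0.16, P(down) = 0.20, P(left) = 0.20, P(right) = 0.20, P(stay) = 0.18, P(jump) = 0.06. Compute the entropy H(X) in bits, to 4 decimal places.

H = −Σ pᵢ log₂ pᵢ.
−0.16·log₂(0.16) = 0.4230
−0.20·log₂(0.20) = 0.4644
−0.20·log₂(0.20) = 0.4644
−0.20·log₂(0.20) = 0.4644
−0.18·log₂(0.18) = 0.4453
−0.06·log₂(0.06) = 0.2435
Sum ≈ 2.5050 → 2.5050 bits.

2.5050 bits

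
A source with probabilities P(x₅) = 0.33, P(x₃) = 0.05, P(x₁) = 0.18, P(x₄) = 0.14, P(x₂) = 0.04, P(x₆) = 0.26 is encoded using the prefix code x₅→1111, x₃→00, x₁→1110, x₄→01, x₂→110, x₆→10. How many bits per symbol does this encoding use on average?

L̄ = Σ pᵢ·ℓᵢ = 0.33·4 + 0.05·2 + 0.18·4 + 0.14·2 + 0.04·3 + 0.26·2 = 3.06 bits/symbol.

3.06 bits/symbol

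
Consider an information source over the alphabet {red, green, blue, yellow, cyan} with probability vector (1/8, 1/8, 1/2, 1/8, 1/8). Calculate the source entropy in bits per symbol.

2 bits

Each probability is a power of 1/2, so log₂(1/p) is an integer.
H = Σ p·log₂(1/p) = 1/8·3 + 1/8·3 + 1/2·1 + 1/8·3 + 1/8·3 = 2 bits.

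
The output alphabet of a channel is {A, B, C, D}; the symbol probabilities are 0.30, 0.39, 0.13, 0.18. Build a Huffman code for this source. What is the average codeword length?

Repeatedly combine the two least-probable nodes; the expected code length is the sum of the merged weights.
merge 13/100 + 9/50 → 31/100
merge 3/10 + 31/100 → 61/100
merge 39/100 + 61/100 → 1
L = 31/100 + 61/100 + 1 = 48/25 = 1.92 bits/symbol.

1.92 bits/symbol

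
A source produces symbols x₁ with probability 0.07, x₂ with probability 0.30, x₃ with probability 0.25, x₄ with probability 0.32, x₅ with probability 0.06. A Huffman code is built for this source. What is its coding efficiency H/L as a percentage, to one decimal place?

96.7%

Entropy H = −Σ p log₂ p ≈ 2.0592 bits.
Huffman merges: 3/50+7/100→13/100; 13/100+1/4→19/50; 3/10+8/25→31/50; 19/50+31/50→1. L = 213/100 ≈ 2.1300.
Efficiency = H/L = 2.0592/2.1300 = 96.7%.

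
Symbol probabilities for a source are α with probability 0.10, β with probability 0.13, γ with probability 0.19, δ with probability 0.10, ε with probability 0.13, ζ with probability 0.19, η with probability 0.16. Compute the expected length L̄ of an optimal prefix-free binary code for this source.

2.81 bits/symbol

Repeatedly combine the two least-probable nodes; the expected code length is the sum of the merged weights.
merge 1/10 + 1/10 → 1/5
merge 13/100 + 13/100 → 13/50
merge 4/25 + 19/100 → 7/20
merge 19/100 + 1/5 → 39/100
merge 13/50 + 7/20 → 61/100
merge 39/100 + 61/100 → 1
L = 1/5 + 13/50 + 7/20 + 39/100 + 61/100 + 1 = 281/100 = 2.81 bits/symbol.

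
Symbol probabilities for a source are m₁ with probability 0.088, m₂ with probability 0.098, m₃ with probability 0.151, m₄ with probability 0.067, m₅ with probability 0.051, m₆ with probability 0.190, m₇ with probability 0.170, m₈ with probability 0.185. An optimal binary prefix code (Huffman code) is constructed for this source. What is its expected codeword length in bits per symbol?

2.928 bits/symbol

Repeatedly combine the two least-probable nodes; the expected code length is the sum of the merged weights.
merge 51/1000 + 67/1000 → 59/500
merge 11/125 + 49/500 → 93/500
merge 59/500 + 151/1000 → 269/1000
merge 17/100 + 37/200 → 71/200
merge 93/500 + 19/100 → 47/125
merge 269/1000 + 71/200 → 78/125
merge 47/125 + 78/125 → 1
L = 59/500 + 93/500 + 269/1000 + 71/200 + 47/125 + 78/125 + 1 = 366/125 = 2.928 bits/symbol.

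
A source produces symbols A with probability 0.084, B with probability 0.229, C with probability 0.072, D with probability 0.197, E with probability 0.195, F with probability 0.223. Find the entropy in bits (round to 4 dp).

H = −Σ pᵢ log₂ pᵢ.
−0.084·log₂(0.084) = 0.3002
−0.229·log₂(0.229) = 0.4870
−0.072·log₂(0.072) = 0.2733
−0.197·log₂(0.197) = 0.4617
−0.195·log₂(0.195) = 0.4599
−0.223·log₂(0.223) = 0.4828
Sum ≈ 2.4648 → 2.4648 bits.

2.4648 bits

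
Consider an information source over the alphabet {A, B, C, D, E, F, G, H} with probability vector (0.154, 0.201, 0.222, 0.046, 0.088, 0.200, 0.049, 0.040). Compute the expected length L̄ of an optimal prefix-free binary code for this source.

2.798 bits/symbol

Repeatedly combine the two least-probable nodes; the expected code length is the sum of the merged weights.
merge 1/25 + 23/500 → 43/500
merge 49/1000 + 43/500 → 27/200
merge 11/125 + 27/200 → 223/1000
merge 77/500 + 1/5 → 177/500
merge 201/1000 + 111/500 → 423/1000
merge 223/1000 + 177/500 → 577/1000
merge 423/1000 + 577/1000 → 1
L = 43/500 + 27/200 + 223/1000 + 177/500 + 423/1000 + 577/1000 + 1 = 1399/500 = 2.798 bits/symbol.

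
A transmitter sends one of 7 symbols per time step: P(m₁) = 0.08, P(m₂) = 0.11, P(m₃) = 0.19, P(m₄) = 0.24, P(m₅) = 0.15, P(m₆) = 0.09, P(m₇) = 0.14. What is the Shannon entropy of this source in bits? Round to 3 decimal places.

H = −Σ pᵢ log₂ pᵢ.
−0.08·log₂(0.08) = 0.2915
−0.11·log₂(0.11) = 0.3503
−0.19·log₂(0.19) = 0.4552
−0.24·log₂(0.24) = 0.4941
−0.15·log₂(0.15) = 0.4105
−0.09·log₂(0.09) = 0.3127
−0.14·log₂(0.14) = 0.3971
Sum ≈ 2.7115 → 2.711 bits.

2.711 bits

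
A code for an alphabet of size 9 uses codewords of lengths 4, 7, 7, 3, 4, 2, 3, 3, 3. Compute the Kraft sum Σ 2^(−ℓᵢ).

With common denominator 2^7 = 128: Σ 2^(−ℓᵢ) = 8/128 + 1/128 + 1/128 + 16/128 + 8/128 + 32/128 + 16/128 + 16/128 + 16/128 = 114/128 = 0.890625.

0.890625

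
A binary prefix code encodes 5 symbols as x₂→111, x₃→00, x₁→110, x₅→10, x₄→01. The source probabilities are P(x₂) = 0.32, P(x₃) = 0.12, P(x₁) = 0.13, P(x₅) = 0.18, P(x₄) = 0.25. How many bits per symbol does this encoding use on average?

2.45 bits/symbol

L̄ = Σ pᵢ·ℓᵢ = 0.32·3 + 0.12·2 + 0.13·3 + 0.18·2 + 0.25·2 = 2.45 bits/symbol.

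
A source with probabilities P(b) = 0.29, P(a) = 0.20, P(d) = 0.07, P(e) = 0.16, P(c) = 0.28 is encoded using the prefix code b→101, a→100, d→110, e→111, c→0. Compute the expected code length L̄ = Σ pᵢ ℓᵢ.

2.44 bits/symbol

L̄ = Σ pᵢ·ℓᵢ = 0.29·3 + 0.20·3 + 0.07·3 + 0.16·3 + 0.28·1 = 2.44 bits/symbol.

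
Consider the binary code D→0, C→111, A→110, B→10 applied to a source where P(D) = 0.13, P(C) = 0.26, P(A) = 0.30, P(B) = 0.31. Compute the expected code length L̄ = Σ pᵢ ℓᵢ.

L̄ = Σ pᵢ·ℓᵢ = 0.13·1 + 0.26·3 + 0.30·3 + 0.31·2 = 2.43 bits/symbol.

2.43 bits/symbol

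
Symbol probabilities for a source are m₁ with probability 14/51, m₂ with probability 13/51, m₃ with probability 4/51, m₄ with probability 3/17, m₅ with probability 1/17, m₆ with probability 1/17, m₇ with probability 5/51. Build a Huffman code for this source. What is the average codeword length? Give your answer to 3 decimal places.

2.588 bits/symbol

Repeatedly combine the two least-probable nodes; the expected code length is the sum of the merged weights.
merge 1/17 + 1/17 → 2/17
merge 4/51 + 5/51 → 3/17
merge 2/17 + 3/17 → 5/17
merge 3/17 + 13/51 → 22/51
merge 14/51 + 5/17 → 29/51
merge 22/51 + 29/51 → 1
L = 2/17 + 3/17 + 5/17 + 22/51 + 29/51 + 1 = 44/17 ≈ 2.588 bits/symbol.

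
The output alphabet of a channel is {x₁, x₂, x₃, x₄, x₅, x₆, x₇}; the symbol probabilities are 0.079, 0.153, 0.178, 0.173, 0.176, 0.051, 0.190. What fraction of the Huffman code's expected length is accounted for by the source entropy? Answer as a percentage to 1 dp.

97.8%

Entropy H = −Σ p log₂ p ≈ 2.7001 bits.
Huffman merges: 51/1000+79/1000→13/100; 13/100+153/1000→283/1000; 173/1000+22/125→349/1000; 89/500+19/100→46/125; 283/1000+349/1000→79/125; 46/125+79/125→1. L = 1381/500 ≈ 2.7620.
Efficiency = H/L = 2.7001/2.7620 = 97.8%.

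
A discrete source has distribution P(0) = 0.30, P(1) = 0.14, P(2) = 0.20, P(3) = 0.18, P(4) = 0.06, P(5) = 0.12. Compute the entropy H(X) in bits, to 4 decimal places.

H = −Σ pᵢ log₂ pᵢ.
−0.30·log₂(0.30) = 0.5211
−0.14·log₂(0.14) = 0.3971
−0.20·log₂(0.20) = 0.4644
−0.18·log₂(0.18) = 0.4453
−0.06·log₂(0.06) = 0.2435
−0.12·log₂(0.12) = 0.3671
Sum ≈ 2.4385 → 2.4385 bits.

2.4385 bits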